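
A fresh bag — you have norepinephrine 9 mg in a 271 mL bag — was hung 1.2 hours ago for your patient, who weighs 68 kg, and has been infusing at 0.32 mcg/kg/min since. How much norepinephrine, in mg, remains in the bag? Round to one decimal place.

7.4 mg

Dose = 0.32 mcg/kg/min × 68 kg = 21.76 mcg/min
21.76 mcg/min × 60 min/hr = 1305.6 mcg/hr
Concentration = 9 mg ÷ 271 mL = 0.03321033 mg/mL = 33.21033 mcg/mL
Rate = 1305.6 mcg/hr ÷ 33.21033 mcg/mL = 39.31307 mL/hr
Volume infused = 39.31307 mL/hr × 1.2 hr = 47.17568 mL
Volume remaining = 271 − 47.17568 = 223.8243 mL
Drug remaining = 223.8243 mL × 33.21033 mcg/mL = 7433.28 mcg = 7.43328 mg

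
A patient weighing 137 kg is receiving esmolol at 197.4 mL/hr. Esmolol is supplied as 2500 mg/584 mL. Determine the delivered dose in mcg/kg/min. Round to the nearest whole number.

Concentration = 2500 mg ÷ 584 mL = 4.280822 mg/mL = 4280.822 mcg/mL
Drug rate = 197.4 mL/hr × 4280.822 mcg/mL = 845034.2 mcg/hr
845034.2 mcg/hr ÷ 60 min/hr = 14083.9 mcg/min
14083.9 mcg/min ÷ 137 kg = 102.8022 mcg/kg/min

103 mcg/kg/min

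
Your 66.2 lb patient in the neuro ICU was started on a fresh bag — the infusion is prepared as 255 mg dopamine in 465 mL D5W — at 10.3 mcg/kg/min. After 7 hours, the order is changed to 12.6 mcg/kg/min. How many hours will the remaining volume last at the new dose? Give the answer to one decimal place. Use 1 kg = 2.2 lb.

Initial rate:
Weight = 66.2 lb ÷ 2.2 lb/kg = 30.09091 kg
Dose = 10.3 mcg/kg/min × 30.09091 kg = 309.9364 mcg/min
309.9364 mcg/min × 60 min/hr = 18596.18 mcg/hr
Concentration = 255 mg ÷ 465 mL = 0.5483871 mg/mL = 548.3871 mcg/mL
Rate = 18596.18 mcg/hr ÷ 548.3871 mcg/mL = 33.91068 mL/hr
Volume infused so far = 33.91068 mL/hr × 7 hr = 237.3748 mL
Volume remaining = 465 − 237.3748 = 227.6252 mL
New rate:
Dose = 12.6 mcg/kg/min × 30.09091 kg = 379.1455 mcg/min
379.1455 mcg/min × 60 min/hr = 22748.73 mcg/hr
Rate = 22748.73 mcg/hr ÷ 548.3871 mcg/mL = 41.48297 mL/hr
Time remaining = 227.6252 mL ÷ 41.48297 mL/hr = 5.487196 hr

5.5 hours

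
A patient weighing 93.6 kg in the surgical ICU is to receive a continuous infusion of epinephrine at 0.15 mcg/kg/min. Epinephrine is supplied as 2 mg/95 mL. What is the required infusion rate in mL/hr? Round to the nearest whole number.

Dose = 0.15 mcg/kg/min × 93.6 kg = 14.04 mcg/min
14.04 mcg/min × 60 min/hr = 842.4 mcg/hr
Concentration = 2 mg ÷ 95 mL = 0.02105263 mg/mL = 21.05263 mcg/mL
Rate = 842.4 mcg/hr ÷ 21.05263 mcg/mL = 40.014 mL/hr

40 mL/hr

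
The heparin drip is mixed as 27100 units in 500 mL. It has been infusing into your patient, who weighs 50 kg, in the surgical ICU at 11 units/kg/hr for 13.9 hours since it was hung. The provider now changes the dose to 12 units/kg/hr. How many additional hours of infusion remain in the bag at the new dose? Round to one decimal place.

32.4 hours

Initial rate:
Dose = 11 units/kg/hr × 50 kg = 550 units/hr
Concentration = 27100 units ÷ 500 mL = 54.2 units/mL
Rate = 550 units/hr ÷ 54.2 units/mL = 10.1476 mL/hr
Volume infused so far = 10.1476 mL/hr × 13.9 hr = 141.0517 mL
Volume remaining = 500 − 141.0517 = 358.9483 mL
New rate:
Dose = 12 units/kg/hr × 50 kg = 600 units/hr
Rate = 600 units/hr ÷ 54.2 units/mL = 11.07011 mL/hr
Time remaining = 358.9483 mL ÷ 11.07011 mL/hr = 32.425 hr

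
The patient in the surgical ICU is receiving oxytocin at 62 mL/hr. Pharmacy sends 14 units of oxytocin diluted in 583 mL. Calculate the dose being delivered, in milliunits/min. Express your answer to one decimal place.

24.8 milliunits/min

Concentration = 14 units ÷ 583 mL = 0.02401372 units/mL = 24.01372 milliunits/mL
Drug rate = 62 mL/hr × 24.01372 milliunits/mL = 1488.851 milliunits/hr
1488.851 milliunits/hr ÷ 60 min/hr = 24.81418 milliunits/min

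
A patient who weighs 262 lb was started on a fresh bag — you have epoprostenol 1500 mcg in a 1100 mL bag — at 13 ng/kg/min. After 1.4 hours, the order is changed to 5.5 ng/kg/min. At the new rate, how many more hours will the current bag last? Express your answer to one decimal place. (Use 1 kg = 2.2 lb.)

Initial rate:
Weight = 262 lb ÷ 2.2 lb/kg = 119.0909 kg
Dose = 13 ng/kg/min × 119.0909 kg = 1548.182 ng/min
1548.182 ng/min × 60 min/hr = 92890.91 ng/hr
Concentration = 1500 mcg ÷ 1100 mL = 1.363636 mcg/mL = 1363.636 ng/mL
Rate = 92890.91 ng/hr ÷ 1363.636 ng/mL = 68.12 mL/hr
Volume infused so far = 68.12 mL/hr × 1.4 hr = 95.368 mL
Volume remaining = 1100 − 95.368 = 1004.632 mL
New rate:
Dose = 5.5 ng/kg/min × 119.0909 kg = 655 ng/min
655 ng/min × 60 min/hr = 39300 ng/hr
Rate = 39300 ng/hr ÷ 1363.636 ng/mL = 28.82 mL/hr
Time remaining = 1004.632 mL ÷ 28.82 mL/hr = 34.85885 hr

34.9 hours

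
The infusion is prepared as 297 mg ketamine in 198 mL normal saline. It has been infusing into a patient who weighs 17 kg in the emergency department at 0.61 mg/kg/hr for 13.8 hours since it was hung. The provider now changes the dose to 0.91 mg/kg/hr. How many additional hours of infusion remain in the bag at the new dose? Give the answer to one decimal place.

Initial rate:
Dose = 0.61 mg/kg/hr × 17 kg = 10.37 mg/hr
Concentration = 297 mg ÷ 198 mL = 1.5 mg/mL
Rate = 10.37 mg/hr ÷ 1.5 mg/mL = 6.913333 mL/hr
Volume infused so far = 6.913333 mL/hr × 13.8 hr = 95.404 mL
Volume remaining = 198 − 95.404 = 102.596 mL
New rate:
Dose = 0.91 mg/kg/hr × 17 kg = 15.47 mg/hr
Rate = 15.47 mg/hr ÷ 1.5 mg/mL = 10.31333 mL/hr
Time remaining = 102.596 mL ÷ 10.31333 mL/hr = 9.947899 hr

9.9 hours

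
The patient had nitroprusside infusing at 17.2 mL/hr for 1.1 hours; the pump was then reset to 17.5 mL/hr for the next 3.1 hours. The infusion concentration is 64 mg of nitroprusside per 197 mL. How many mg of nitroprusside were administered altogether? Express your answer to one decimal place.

23.8 mg

Concentration = 64 mg ÷ 197 mL = 0.3248731 mg/mL
Stage 1: 17.2 mL/hr × 1.1 hr = 18.92 mL → 18.92 mL × 0.3248731 mg/mL = 6.146599 mg
Stage 2: 17.5 mL/hr × 3.1 hr = 54.25 mL → 54.25 mL × 0.3248731 mg/mL = 17.62437 mg
Total = 6.146599 + 17.62437 = 23.77096 mg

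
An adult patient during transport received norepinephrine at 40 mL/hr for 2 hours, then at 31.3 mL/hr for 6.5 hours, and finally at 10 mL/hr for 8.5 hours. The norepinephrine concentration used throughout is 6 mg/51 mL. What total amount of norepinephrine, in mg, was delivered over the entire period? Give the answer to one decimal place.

Concentration = 6 mg ÷ 51 mL = 0.1176471 mg/mL
Stage 1: 40 mL/hr × 2 hr = 80 mL → 80 mL × 0.1176471 mg/mL = 9.411765 mg
Stage 2: 31.3 mL/hr × 6.5 hr = 203.45 mL → 203.45 mL × 0.1176471 mg/mL = 23.93529 mg
Stage 3: 10 mL/hr × 8.5 hr = 85 mL → 85 mL × 0.1176471 mg/mL = 10 mg
Total = 9.411765 + 23.93529 + 10 = 43.34706 mg

43.3 mg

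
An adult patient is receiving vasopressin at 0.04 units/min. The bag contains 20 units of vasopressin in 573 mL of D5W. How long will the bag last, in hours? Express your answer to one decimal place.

0.04 units/min × 60 min/hr = 2.4 units/hr
Concentration = 20 units ÷ 573 mL = 0.03490401 units/mL
Rate = 2.4 units/hr ÷ 0.03490401 units/mL = 68.76 mL/hr
Duration = 573 mL ÷ 68.76 mL/hr = 8.333333 hr

8.3 hours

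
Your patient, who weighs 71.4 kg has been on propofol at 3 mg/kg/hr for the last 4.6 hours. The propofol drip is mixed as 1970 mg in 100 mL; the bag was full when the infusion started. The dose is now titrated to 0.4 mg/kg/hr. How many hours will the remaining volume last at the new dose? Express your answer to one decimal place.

34.5 hours

Initial rate:
Dose = 3 mg/kg/hr × 71.4 kg = 214.2 mg/hr
Concentration = 1970 mg ÷ 100 mL = 19.7 mg/mL
Rate = 214.2 mg/hr ÷ 19.7 mg/mL = 10.8731 mL/hr
Volume infused so far = 10.8731 mL/hr × 4.6 hr = 50.01624 mL
Volume remaining = 100 − 50.01624 = 49.98376 mL
New rate:
Dose = 0.4 mg/kg/hr × 71.4 kg = 28.56 mg/hr
Rate = 28.56 mg/hr ÷ 19.7 mg/mL = 1.449746 mL/hr
Time remaining = 49.98376 mL ÷ 1.449746 mL/hr = 34.47759 hr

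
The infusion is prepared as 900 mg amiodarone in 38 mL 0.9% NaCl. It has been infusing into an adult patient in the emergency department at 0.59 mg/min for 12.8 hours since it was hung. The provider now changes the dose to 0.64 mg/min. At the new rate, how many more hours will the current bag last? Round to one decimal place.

11.6 hours

Initial rate:
0.59 mg/min × 60 min/hr = 35.4 mg/hr
Concentration = 900 mg ÷ 38 mL = 23.68421 mg/mL
Rate = 35.4 mg/hr ÷ 23.68421 mg/mL = 1.494667 mL/hr
Volume infused so far = 1.494667 mL/hr × 12.8 hr = 19.13173 mL
Volume remaining = 38 − 19.13173 = 18.86827 mL
New rate:
0.64 mg/min × 60 min/hr = 38.4 mg/hr
Rate = 38.4 mg/hr ÷ 23.68421 mg/mL = 1.621333 mL/hr
Time remaining = 18.86827 mL ÷ 1.621333 mL/hr = 11.6375 hr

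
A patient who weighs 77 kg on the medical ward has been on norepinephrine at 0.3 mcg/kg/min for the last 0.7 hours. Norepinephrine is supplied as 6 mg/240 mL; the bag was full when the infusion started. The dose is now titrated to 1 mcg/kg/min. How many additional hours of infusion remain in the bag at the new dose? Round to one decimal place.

1.1 hours

Initial rate:
Dose = 0.3 mcg/kg/min × 77 kg = 23.1 mcg/min
23.1 mcg/min × 60 min/hr = 1386 mcg/hr
Concentration = 6 mg ÷ 240 mL = 0.025 mg/mL = 25 mcg/mL
Rate = 1386 mcg/hr ÷ 25 mcg/mL = 55.44 mL/hr
Volume infused so far = 55.44 mL/hr × 0.7 hr = 38.808 mL
Volume remaining = 240 − 38.808 = 201.192 mL
New rate:
Dose = 1 mcg/kg/min × 77 kg = 77 mcg/min
77 mcg/min × 60 min/hr = 4620 mcg/hr
Rate = 4620 mcg/hr ÷ 25 mcg/mL = 184.8 mL/hr
Time remaining = 201.192 mL ÷ 184.8 mL/hr = 1.088701 hr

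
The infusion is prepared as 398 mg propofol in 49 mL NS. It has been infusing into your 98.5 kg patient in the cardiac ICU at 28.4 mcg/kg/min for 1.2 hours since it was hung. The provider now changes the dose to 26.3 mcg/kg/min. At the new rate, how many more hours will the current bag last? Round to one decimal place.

Initial rate:
Dose = 28.4 mcg/kg/min × 98.5 kg = 2797.4 mcg/min
2797.4 mcg/min × 60 min/hr = 167844 mcg/hr
Concentration = 398 mg ÷ 49 mL = 8.122449 mg/mL = 8122.449 mcg/mL
Rate = 167844 mcg/hr ÷ 8122.449 mcg/mL = 20.66421 mL/hr
Volume infused so far = 20.66421 mL/hr × 1.2 hr = 24.79705 mL
Volume remaining = 49 − 24.79705 = 24.20295 mL
New rate:
Dose = 26.3 mcg/kg/min × 98.5 kg = 2590.55 mcg/min
2590.55 mcg/min × 60 min/hr = 155433 mcg/hr
Rate = 155433 mcg/hr ÷ 8122.449 mcg/mL = 19.13622 mL/hr
Time remaining = 24.20295 mL ÷ 19.13622 mL/hr = 1.264771 hr

1.3 hours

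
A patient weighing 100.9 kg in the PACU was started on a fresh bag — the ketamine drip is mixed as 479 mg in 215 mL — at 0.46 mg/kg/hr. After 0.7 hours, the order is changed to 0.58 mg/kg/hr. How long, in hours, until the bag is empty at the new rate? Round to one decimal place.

7.6 hours

Initial rate:
Dose = 0.46 mg/kg/hr × 100.9 kg = 46.414 mg/hr
Concentration = 479 mg ÷ 215 mL = 2.227907 mg/mL
Rate = 46.414 mg/hr ÷ 2.227907 mg/mL = 20.83301 mL/hr
Volume infused so far = 20.83301 mL/hr × 0.7 hr = 14.5831 mL
Volume remaining = 215 − 14.5831 = 200.4169 mL
New rate:
Dose = 0.58 mg/kg/hr × 100.9 kg = 58.522 mg/hr
Rate = 58.522 mg/hr ÷ 2.227907 mg/mL = 26.2677 mL/hr
Time remaining = 200.4169 mL ÷ 26.2677 mL/hr = 7.629784 hr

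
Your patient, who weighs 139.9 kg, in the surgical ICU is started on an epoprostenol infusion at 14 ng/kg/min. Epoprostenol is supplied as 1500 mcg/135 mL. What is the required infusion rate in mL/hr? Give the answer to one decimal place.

Dose = 14 ng/kg/min × 139.9 kg = 1958.6 ng/min
1958.6 ng/min × 60 min/hr = 117516 ng/hr
Concentration = 1500 mcg ÷ 135 mL = 11.11111 mcg/mL = 11111.11 ng/mL
Rate = 117516 ng/hr ÷ 11111.11 ng/mL = 10.57644 mL/hr

10.6 mL/hr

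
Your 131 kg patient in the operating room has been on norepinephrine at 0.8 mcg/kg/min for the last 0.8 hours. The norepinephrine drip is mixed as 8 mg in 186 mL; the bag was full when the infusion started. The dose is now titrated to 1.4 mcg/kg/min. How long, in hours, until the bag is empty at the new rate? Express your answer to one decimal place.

0.3 hours

Initial rate:
Dose = 0.8 mcg/kg/min × 131 kg = 104.8 mcg/min
104.8 mcg/min × 60 min/hr = 6288 mcg/hr
Concentration = 8 mg ÷ 186 mL = 0.04301075 mg/mL = 43.01075 mcg/mL
Rate = 6288 mcg/hr ÷ 43.01075 mcg/mL = 146.196 mL/hr
Volume infused so far = 146.196 mL/hr × 0.8 hr = 116.9568 mL
Volume remaining = 186 − 116.9568 = 69.0432 mL
New rate:
Dose = 1.4 mcg/kg/min × 131 kg = 183.4 mcg/min
183.4 mcg/min × 60 min/hr = 11004 mcg/hr
Rate = 11004 mcg/hr ÷ 43.01075 mcg/mL = 255.843 mL/hr
Time remaining = 69.0432 mL ÷ 255.843 mL/hr = 0.2698655 hr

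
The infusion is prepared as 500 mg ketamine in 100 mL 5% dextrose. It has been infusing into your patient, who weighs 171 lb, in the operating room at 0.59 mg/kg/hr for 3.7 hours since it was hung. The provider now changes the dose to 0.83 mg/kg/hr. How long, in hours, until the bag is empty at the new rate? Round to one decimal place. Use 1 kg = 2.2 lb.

5.1 hours

Initial rate:
Weight = 171 lb ÷ 2.2 lb/kg = 77.72727 kg
Dose = 0.59 mg/kg/hr × 77.72727 kg = 45.85909 mg/hr
Concentration = 500 mg ÷ 100 mL = 5 mg/mL
Rate = 45.85909 mg/hr ÷ 5 mg/mL = 9.171818 mL/hr
Volume infused so far = 9.171818 mL/hr × 3.7 hr = 33.93573 mL
Volume remaining = 100 − 33.93573 = 66.06427 mL
New rate:
Dose = 0.83 mg/kg/hr × 77.72727 kg = 64.51364 mg/hr
Rate = 64.51364 mg/hr ÷ 5 mg/mL = 12.90273 mL/hr
Time remaining = 66.06427 mL ÷ 12.90273 mL/hr = 5.120179 hr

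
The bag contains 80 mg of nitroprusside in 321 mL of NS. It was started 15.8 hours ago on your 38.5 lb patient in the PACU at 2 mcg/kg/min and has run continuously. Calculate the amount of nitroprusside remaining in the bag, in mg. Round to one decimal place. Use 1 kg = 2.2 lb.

46.8 mg

Weight = 38.5 lb ÷ 2.2 lb/kg = 17.5 kg
Dose = 2 mcg/kg/min × 17.5 kg = 35 mcg/min
35 mcg/min × 60 min/hr = 2100 mcg/hr
Concentration = 80 mg ÷ 321 mL = 0.2492212 mg/mL = 249.2212 mcg/mL
Rate = 2100 mcg/hr ÷ 249.2212 mcg/mL = 8.42625 mL/hr
Volume infused = 8.42625 mL/hr × 15.8 hr = 133.1347 mL
Volume remaining = 321 − 133.1347 = 187.8653 mL
Drug remaining = 187.8653 mL × 249.2212 mcg/mL = 46820 mcg = 46.82 mg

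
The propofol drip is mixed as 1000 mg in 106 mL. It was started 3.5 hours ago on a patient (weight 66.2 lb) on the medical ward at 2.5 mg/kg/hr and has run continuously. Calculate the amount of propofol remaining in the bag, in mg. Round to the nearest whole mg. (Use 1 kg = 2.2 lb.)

737 mg

Weight = 66.2 lb ÷ 2.2 lb/kg = 30.09091 kg
Dose = 2.5 mg/kg/hr × 30.09091 kg = 75.22727 mg/hr
Concentration = 1000 mg ÷ 106 mL = 9.433962 mg/mL
Rate = 75.22727 mg/hr ÷ 9.433962 mg/mL = 7.974091 mL/hr
Volume infused = 7.974091 mL/hr × 3.5 hr = 27.90932 mL
Volume remaining = 106 − 27.90932 = 78.09068 mL
Drug remaining = 78.09068 mL × 9.433962 mg/mL = 736.7045 mg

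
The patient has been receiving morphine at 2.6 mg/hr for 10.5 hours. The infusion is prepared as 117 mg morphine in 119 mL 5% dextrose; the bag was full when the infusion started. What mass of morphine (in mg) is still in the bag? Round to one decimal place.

Concentration = 117 mg ÷ 119 mL = 0.9831933 mg/mL
Rate = 2.6 mg/hr ÷ 0.9831933 mg/mL = 2.644444 mL/hr
Volume infused = 2.644444 mL/hr × 10.5 hr = 27.76667 mL
Volume remaining = 119 − 27.76667 = 91.23333 mL
Drug remaining = 91.23333 mL × 0.9831933 mg/mL = 89.7 mg

89.7 mg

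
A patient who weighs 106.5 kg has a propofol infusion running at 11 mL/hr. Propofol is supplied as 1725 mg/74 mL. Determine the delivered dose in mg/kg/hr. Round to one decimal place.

Concentration = 1725 mg ÷ 74 mL = 23.31081 mg/mL
Drug rate = 11 mL/hr × 23.31081 mg/mL = 256.4189 mg/hr
256.4189 mg/hr ÷ 106.5 kg = 2.407689 mg/kg/hr

2.4 mg/kg/hr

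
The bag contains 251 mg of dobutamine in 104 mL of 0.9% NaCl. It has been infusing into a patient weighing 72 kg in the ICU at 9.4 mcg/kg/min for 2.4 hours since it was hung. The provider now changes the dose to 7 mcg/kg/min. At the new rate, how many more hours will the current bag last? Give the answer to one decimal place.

5.1 hours

Initial rate:
Dose = 9.4 mcg/kg/min × 72 kg = 676.8 mcg/min
676.8 mcg/min × 60 min/hr = 40608 mcg/hr
Concentration = 251 mg ÷ 104 mL = 2.413462 mg/mL = 2413.462 mcg/mL
Rate = 40608 mcg/hr ÷ 2413.462 mcg/mL = 16.82563 mL/hr
Volume infused so far = 16.82563 mL/hr × 2.4 hr = 40.3815 mL
Volume remaining = 104 − 40.3815 = 63.6185 mL
New rate:
Dose = 7 mcg/kg/min × 72 kg = 504 mcg/min
504 mcg/min × 60 min/hr = 30240 mcg/hr
Rate = 30240 mcg/hr ÷ 2413.462 mcg/mL = 12.52972 mL/hr
Time remaining = 63.6185 mL ÷ 12.52972 mL/hr = 5.077407 hr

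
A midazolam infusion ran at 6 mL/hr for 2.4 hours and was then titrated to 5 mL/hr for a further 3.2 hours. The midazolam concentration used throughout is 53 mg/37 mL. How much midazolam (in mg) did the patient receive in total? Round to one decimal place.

Concentration = 53 mg ÷ 37 mL = 1.432432 mg/mL
Stage 1: 6 mL/hr × 2.4 hr = 14.4 mL → 14.4 mL × 1.432432 mg/mL = 20.62703 mg
Stage 2: 5 mL/hr × 3.2 hr = 16 mL → 16 mL × 1.432432 mg/mL = 22.91892 mg
Total = 20.62703 + 22.91892 = 43.54595 mg

43.5 mg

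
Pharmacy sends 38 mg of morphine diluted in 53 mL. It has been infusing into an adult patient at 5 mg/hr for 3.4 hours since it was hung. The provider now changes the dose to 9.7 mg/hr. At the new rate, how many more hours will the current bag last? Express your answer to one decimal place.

Initial rate:
Concentration = 38 mg ÷ 53 mL = 0.7169811 mg/mL
Rate = 5 mg/hr ÷ 0.7169811 mg/mL = 6.973684 mL/hr
Volume infused so far = 6.973684 mL/hr × 3.4 hr = 23.71053 mL
Volume remaining = 53 − 23.71053 = 29.28947 mL
New rate:
Rate = 9.7 mg/hr ÷ 0.7169811 mg/mL = 13.52895 mL/hr
Time remaining = 29.28947 mL ÷ 13.52895 mL/hr = 2.164948 hr

2.2 hours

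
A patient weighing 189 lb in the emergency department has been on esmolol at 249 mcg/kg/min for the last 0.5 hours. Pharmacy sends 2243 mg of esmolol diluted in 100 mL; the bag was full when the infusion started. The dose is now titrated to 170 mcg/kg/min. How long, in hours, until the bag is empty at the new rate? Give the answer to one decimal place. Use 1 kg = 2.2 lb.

1.8 hours

Initial rate:
Weight = 189 lb ÷ 2.2 lb/kg = 85.90909 kg
Dose = 249 mcg/kg/min × 85.90909 kg = 21391.36 mcg/min
21391.36 mcg/min × 60 min/hr = 1283482 mcg/hr
Concentration = 2243 mg ÷ 100 mL = 22.43 mg/mL = 22430 mcg/mL
Rate = 1283482 mcg/hr ÷ 22430 mcg/mL = 57.22166 mL/hr
Volume infused so far = 57.22166 mL/hr × 0.5 hr = 28.61083 mL
Volume remaining = 100 − 28.61083 = 71.38917 mL
New rate:
Dose = 170 mcg/kg/min × 85.90909 kg = 14604.55 mcg/min
14604.55 mcg/min × 60 min/hr = 876272.7 mcg/hr
Rate = 876272.7 mcg/hr ÷ 22430 mcg/mL = 39.067 mL/hr
Time remaining = 71.38917 mL ÷ 39.067 mL/hr = 1.827352 hr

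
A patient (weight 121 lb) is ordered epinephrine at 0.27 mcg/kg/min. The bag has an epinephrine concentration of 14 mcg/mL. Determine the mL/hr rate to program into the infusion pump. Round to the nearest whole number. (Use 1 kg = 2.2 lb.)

Weight = 121 lb ÷ 2.2 lb/kg = 55 kg
Dose = 0.27 mcg/kg/min × 55 kg = 14.85 mcg/min
14.85 mcg/min × 60 min/hr = 891 mcg/hr
Rate = 891 mcg/hr ÷ 14 mcg/mL = 63.64286 mL/hr

64 mL/hr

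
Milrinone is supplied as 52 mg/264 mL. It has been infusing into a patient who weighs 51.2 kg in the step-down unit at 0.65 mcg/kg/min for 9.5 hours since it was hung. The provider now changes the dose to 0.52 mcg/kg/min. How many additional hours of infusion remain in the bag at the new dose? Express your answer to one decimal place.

Initial rate:
Dose = 0.65 mcg/kg/min × 51.2 kg = 33.28 mcg/min
33.28 mcg/min × 60 min/hr = 1996.8 mcg/hr
Concentration = 52 mg ÷ 264 mL = 0.1969697 mg/mL = 196.9697 mcg/mL
Rate = 1996.8 mcg/hr ÷ 196.9697 mcg/mL = 10.1376 mL/hr
Volume infused so far = 10.1376 mL/hr × 9.5 hr = 96.3072 mL
Volume remaining = 264 − 96.3072 = 167.6928 mL
New rate:
Dose = 0.52 mcg/kg/min × 51.2 kg = 26.624 mcg/min
26.624 mcg/min × 60 min/hr = 1597.44 mcg/hr
Rate = 1597.44 mcg/hr ÷ 196.9697 mcg/mL = 8.11008 mL/hr
Time remaining = 167.6928 mL ÷ 8.11008 mL/hr = 20.67708 hr

20.7 hours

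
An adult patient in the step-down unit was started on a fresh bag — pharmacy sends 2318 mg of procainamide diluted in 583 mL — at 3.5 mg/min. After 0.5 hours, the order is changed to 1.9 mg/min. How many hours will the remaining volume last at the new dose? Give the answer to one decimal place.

19.4 hours

Initial rate:
3.5 mg/min × 60 min/hr = 210 mg/hr
Concentration = 2318 mg ÷ 583 mL = 3.975986 mg/mL
Rate = 210 mg/hr ÷ 3.975986 mg/mL = 52.81708 mL/hr
Volume infused so far = 52.81708 mL/hr × 0.5 hr = 26.40854 mL
Volume remaining = 583 − 26.40854 = 556.5915 mL
New rate:
1.9 mg/min × 60 min/hr = 114 mg/hr
Rate = 114 mg/hr ÷ 3.975986 mg/mL = 28.67213 mL/hr
Time remaining = 556.5915 mL ÷ 28.67213 mL/hr = 19.41228 hr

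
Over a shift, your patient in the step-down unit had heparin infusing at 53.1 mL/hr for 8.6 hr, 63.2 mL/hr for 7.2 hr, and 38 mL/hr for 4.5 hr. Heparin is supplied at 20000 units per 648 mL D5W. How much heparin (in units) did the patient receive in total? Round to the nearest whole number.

33417 units

Concentration = 20000 units ÷ 648 mL = 30.8642 units/mL
Stage 1: 53.1 mL/hr × 8.6 hr = 456.66 mL → 456.66 mL × 30.8642 units/mL = 14094.44 units
Stage 2: 63.2 mL/hr × 7.2 hr = 455.04 mL → 455.04 mL × 30.8642 units/mL = 14044.44 units
Stage 3: 38 mL/hr × 4.5 hr = 171 mL → 171 mL × 30.8642 units/mL = 5277.778 units
Total = 14094.44 + 14044.44 + 5277.778 = 33416.67 units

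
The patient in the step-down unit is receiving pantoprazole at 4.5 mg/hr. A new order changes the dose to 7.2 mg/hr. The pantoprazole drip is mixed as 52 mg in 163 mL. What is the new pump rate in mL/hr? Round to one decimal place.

Concentration = 52 mg ÷ 163 mL = 0.3190184 mg/mL
Rate = 7.2 mg/hr ÷ 0.3190184 mg/mL = 22.56923 mL/hr

22.6 mL/hr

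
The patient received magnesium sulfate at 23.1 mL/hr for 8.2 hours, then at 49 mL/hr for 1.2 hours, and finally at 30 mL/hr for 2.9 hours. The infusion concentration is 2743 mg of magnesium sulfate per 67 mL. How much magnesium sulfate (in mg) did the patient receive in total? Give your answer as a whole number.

Concentration = 2743 mg ÷ 67 mL = 40.9403 mg/mL
Stage 1: 23.1 mL/hr × 8.2 hr = 189.42 mL → 189.42 mL × 40.9403 mg/mL = 7754.911 mg
Stage 2: 49 mL/hr × 1.2 hr = 58.8 mL → 58.8 mL × 40.9403 mg/mL = 2407.29 mg
Stage 3: 30 mL/hr × 2.9 hr = 87 mL → 87 mL × 40.9403 mg/mL = 3561.806 mg
Total = 7754.911 + 2407.29 + 3561.806 = 13724.01 mg

13724 mg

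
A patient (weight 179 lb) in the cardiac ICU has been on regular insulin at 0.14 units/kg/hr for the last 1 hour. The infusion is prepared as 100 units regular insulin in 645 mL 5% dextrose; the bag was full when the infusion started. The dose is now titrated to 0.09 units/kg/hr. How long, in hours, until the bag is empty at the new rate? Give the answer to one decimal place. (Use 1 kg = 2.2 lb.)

12.1 hours

Initial rate:
Weight = 179 lb ÷ 2.2 lb/kg = 81.36364 kg
Dose = 0.14 units/kg/hr × 81.36364 kg = 11.39091 units/hr
Concentration = 100 units ÷ 645 mL = 0.1550388 units/mL
Rate = 11.39091 units/hr ÷ 0.1550388 units/mL = 73.47136 mL/hr
Volume infused so far = 73.47136 mL/hr × 1 hr = 73.47136 mL
Volume remaining = 645 − 73.47136 = 571.5286 mL
New rate:
Dose = 0.09 units/kg/hr × 81.36364 kg = 7.322727 units/hr
Rate = 7.322727 units/hr ÷ 0.1550388 units/mL = 47.23159 mL/hr
Time remaining = 571.5286 mL ÷ 47.23159 mL/hr = 12.10056 hr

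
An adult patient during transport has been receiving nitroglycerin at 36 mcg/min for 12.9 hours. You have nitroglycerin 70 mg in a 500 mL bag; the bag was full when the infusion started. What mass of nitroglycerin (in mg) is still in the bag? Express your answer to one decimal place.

36 mcg/min × 60 min/hr = 2160 mcg/hr
Concentration = 70 mg ÷ 500 mL = 0.14 mg/mL = 140 mcg/mL
Rate = 2160 mcg/hr ÷ 140 mcg/mL = 15.42857 mL/hr
Volume infused = 15.42857 mL/hr × 12.9 hr = 199.0286 mL
Volume remaining = 500 − 199.0286 = 300.9714 mL
Drug remaining = 300.9714 mL × 140 mcg/mL = 42136 mcg = 42.136 mg

42.1 mg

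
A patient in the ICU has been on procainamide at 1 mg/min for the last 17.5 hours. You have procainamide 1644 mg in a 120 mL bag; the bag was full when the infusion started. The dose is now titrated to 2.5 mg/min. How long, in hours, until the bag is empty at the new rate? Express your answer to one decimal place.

4.0 hours

Initial rate:
1 mg/min × 60 min/hr = 60 mg/hr
Concentration = 1644 mg ÷ 120 mL = 13.7 mg/mL
Rate = 60 mg/hr ÷ 13.7 mg/mL = 4.379562 mL/hr
Volume infused so far = 4.379562 mL/hr × 17.5 hr = 76.64234 mL
Volume remaining = 120 − 76.64234 = 43.35766 mL
New rate:
2.5 mg/min × 60 min/hr = 150 mg/hr
Rate = 150 mg/hr ÷ 13.7 mg/mL = 10.94891 mL/hr
Time remaining = 43.35766 mL ÷ 10.94891 mL/hr = 3.96 hr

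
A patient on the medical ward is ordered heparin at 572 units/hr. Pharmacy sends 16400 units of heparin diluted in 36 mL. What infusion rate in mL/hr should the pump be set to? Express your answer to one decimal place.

Concentration = 16400 units ÷ 36 mL = 455.5556 units/mL
Rate = 572 units/hr ÷ 455.5556 units/mL = 1.25561 mL/hr

1.3 mL/hr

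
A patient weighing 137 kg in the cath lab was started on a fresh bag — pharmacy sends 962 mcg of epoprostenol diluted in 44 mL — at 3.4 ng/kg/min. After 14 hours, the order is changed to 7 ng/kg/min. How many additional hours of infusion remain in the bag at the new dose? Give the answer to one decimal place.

Initial rate:
Dose = 3.4 ng/kg/min × 137 kg = 465.8 ng/min
465.8 ng/min × 60 min/hr = 27948 ng/hr
Concentration = 962 mcg ÷ 44 mL = 21.86364 mcg/mL = 21863.64 ng/mL
Rate = 27948 ng/hr ÷ 21863.64 ng/mL = 1.278287 mL/hr
Volume infused so far = 1.278287 mL/hr × 14 hr = 17.89602 mL
Volume remaining = 44 − 17.89602 = 26.10398 mL
New rate:
Dose = 7 ng/kg/min × 137 kg = 959 ng/min
959 ng/min × 60 min/hr = 57540 ng/hr
Rate = 57540 ng/hr ÷ 21863.64 ng/mL = 2.631767 mL/hr
Time remaining = 26.10398 mL ÷ 2.631767 mL/hr = 9.918804 hr

9.9 hours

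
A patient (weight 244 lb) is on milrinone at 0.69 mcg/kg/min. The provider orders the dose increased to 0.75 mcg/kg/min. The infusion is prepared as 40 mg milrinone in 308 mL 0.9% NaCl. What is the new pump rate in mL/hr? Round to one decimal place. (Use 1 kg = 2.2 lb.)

38.4 mL/hr

Weight = 244 lb ÷ 2.2 lb/kg = 110.9091 kg
Dose = 0.75 mcg/kg/min × 110.9091 kg = 83.18182 mcg/min
83.18182 mcg/min × 60 min/hr = 4990.909 mcg/hr
Concentration = 40 mg ÷ 308 mL = 0.1298701 mg/mL = 129.8701 mcg/mL
Rate = 4990.909 mcg/hr ÷ 129.8701 mcg/mL = 38.43 mL/hr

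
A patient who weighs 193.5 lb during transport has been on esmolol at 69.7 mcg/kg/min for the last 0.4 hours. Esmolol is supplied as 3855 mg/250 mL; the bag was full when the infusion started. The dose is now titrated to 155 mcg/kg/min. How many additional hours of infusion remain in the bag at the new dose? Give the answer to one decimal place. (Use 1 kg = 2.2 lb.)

Initial rate:
Weight = 193.5 lb ÷ 2.2 lb/kg = 87.95455 kg
Dose = 69.7 mcg/kg/min × 87.95455 kg = 6130.432 mcg/min
6130.432 mcg/min × 60 min/hr = 367825.9 mcg/hr
Concentration = 3855 mg ÷ 250 mL = 15.42 mg/mL = 15420 mcg/mL
Rate = 367825.9 mcg/hr ÷ 15420 mcg/mL = 23.85382 mL/hr
Volume infused so far = 23.85382 mL/hr × 0.4 hr = 9.541528 mL
Volume remaining = 250 − 9.541528 = 240.4585 mL
New rate:
Dose = 155 mcg/kg/min × 87.95455 kg = 13632.95 mcg/min
13632.95 mcg/min × 60 min/hr = 817977.3 mcg/hr
Rate = 817977.3 mcg/hr ÷ 15420 mcg/mL = 53.04652 mL/hr
Time remaining = 240.4585 mL ÷ 53.04652 mL/hr = 4.532974 hr

4.5 hours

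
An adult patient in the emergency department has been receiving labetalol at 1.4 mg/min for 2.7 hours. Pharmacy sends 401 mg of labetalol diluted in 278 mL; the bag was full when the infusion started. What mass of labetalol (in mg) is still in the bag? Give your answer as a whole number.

1.4 mg/min × 60 min/hr = 84 mg/hr
Concentration = 401 mg ÷ 278 mL = 1.442446 mg/mL
Rate = 84 mg/hr ÷ 1.442446 mg/mL = 58.23441 mL/hr
Volume infused = 58.23441 mL/hr × 2.7 hr = 157.2329 mL
Volume remaining = 278 − 157.2329 = 120.7671 mL
Drug remaining = 120.7671 mL × 1.442446 mg/mL = 174.2 mg

174 mg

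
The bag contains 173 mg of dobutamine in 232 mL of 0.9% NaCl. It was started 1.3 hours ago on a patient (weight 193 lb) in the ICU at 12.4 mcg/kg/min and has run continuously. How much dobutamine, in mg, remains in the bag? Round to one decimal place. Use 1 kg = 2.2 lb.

Weight = 193 lb ÷ 2.2 lb/kg = 87.72727 kg
Dose = 12.4 mcg/kg/min × 87.72727 kg = 1087.818 mcg/min
1087.818 mcg/min × 60 min/hr = 65269.09 mcg/hr
Concentration = 173 mg ÷ 232 mL = 0.7456897 mg/mL = 745.6897 mcg/mL
Rate = 65269.09 mcg/hr ÷ 745.6897 mcg/mL = 87.52849 mL/hr
Volume infused = 87.52849 mL/hr × 1.3 hr = 113.787 mL
Volume remaining = 232 − 113.787 = 118.213 mL
Drug remaining = 118.213 mL × 745.6897 mcg/mL = 88150.18 mcg = 88.15018 mg

88.2 mg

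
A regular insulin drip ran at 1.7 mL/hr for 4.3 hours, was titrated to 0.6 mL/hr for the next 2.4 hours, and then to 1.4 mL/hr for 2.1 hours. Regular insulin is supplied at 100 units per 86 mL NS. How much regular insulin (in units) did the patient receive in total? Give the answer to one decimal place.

Concentration = 100 units ÷ 86 mL = 1.162791 units/mL
Stage 1: 1.7 mL/hr × 4.3 hr = 7.31 mL → 7.31 mL × 1.162791 units/mL = 8.5 units
Stage 2: 0.6 mL/hr × 2.4 hr = 1.44 mL → 1.44 mL × 1.162791 units/mL = 1.674419 units
Stage 3: 1.4 mL/hr × 2.1 hr = 2.94 mL → 2.94 mL × 1.162791 units/mL = 3.418605 units
Total = 8.5 + 1.674419 + 3.418605 = 13.59302 units

13.6 units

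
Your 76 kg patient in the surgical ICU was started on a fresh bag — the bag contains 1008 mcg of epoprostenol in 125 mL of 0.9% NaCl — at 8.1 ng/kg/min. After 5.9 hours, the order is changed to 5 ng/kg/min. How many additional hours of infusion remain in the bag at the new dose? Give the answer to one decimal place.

Initial rate:
Dose = 8.1 ng/kg/min × 76 kg = 615.6 ng/min
615.6 ng/min × 60 min/hr = 36936 ng/hr
Concentration = 1008 mcg ÷ 125 mL = 8.064 mcg/mL = 8064 ng/mL
Rate = 36936 ng/hr ÷ 8064 ng/mL = 4.580357 mL/hr
Volume infused so far = 4.580357 mL/hr × 5.9 hr = 27.02411 mL
Volume remaining = 125 − 27.02411 = 97.97589 mL
New rate:
Dose = 5 ng/kg/min × 76 kg = 380 ng/min
380 ng/min × 60 min/hr = 22800 ng/hr
Rate = 22800 ng/hr ÷ 8064 ng/mL = 2.827381 mL/hr
Time remaining = 97.97589 mL ÷ 2.827381 mL/hr = 34.65253 hr

34.7 hours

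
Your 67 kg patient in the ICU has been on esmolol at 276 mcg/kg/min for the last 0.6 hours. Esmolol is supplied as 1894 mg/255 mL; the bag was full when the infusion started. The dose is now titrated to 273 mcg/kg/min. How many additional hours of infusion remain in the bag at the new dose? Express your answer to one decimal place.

1.1 hours

Initial rate:
Dose = 276 mcg/kg/min × 67 kg = 18492 mcg/min
18492 mcg/min × 60 min/hr = 1109520 mcg/hr
Concentration = 1894 mg ÷ 255 mL = 7.427451 mg/mL = 7427.451 mcg/mL
Rate = 1109520 mcg/hr ÷ 7427.451 mcg/mL = 149.381 mL/hr
Volume infused so far = 149.381 mL/hr × 0.6 hr = 89.6286 mL
Volume remaining = 255 − 89.6286 = 165.3714 mL
New rate:
Dose = 273 mcg/kg/min × 67 kg = 18291 mcg/min
18291 mcg/min × 60 min/hr = 1097460 mcg/hr
Rate = 1097460 mcg/hr ÷ 7427.451 mcg/mL = 147.7573 mL/hr
Time remaining = 165.3714 mL ÷ 147.7573 mL/hr = 1.11921 hr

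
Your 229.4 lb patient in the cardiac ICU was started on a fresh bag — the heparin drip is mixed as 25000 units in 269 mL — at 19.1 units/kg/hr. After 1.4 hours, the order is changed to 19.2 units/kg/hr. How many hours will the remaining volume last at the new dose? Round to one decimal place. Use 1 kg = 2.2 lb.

11.1 hours

Initial rate:
Weight = 229.4 lb ÷ 2.2 lb/kg = 104.2727 kg
Dose = 19.1 units/kg/hr × 104.2727 kg = 1991.609 units/hr
Concentration = 25000 units ÷ 269 mL = 92.9368 units/mL
Rate = 1991.609 units/hr ÷ 92.9368 units/mL = 21.42971 mL/hr
Volume infused so far = 21.42971 mL/hr × 1.4 hr = 30.0016 mL
Volume remaining = 269 − 30.0016 = 238.9984 mL
New rate:
Dose = 19.2 units/kg/hr × 104.2727 kg = 2002.036 units/hr
Rate = 2002.036 units/hr ÷ 92.9368 units/mL = 21.54191 mL/hr
Time remaining = 238.9984 mL ÷ 21.54191 mL/hr = 11.09458 hr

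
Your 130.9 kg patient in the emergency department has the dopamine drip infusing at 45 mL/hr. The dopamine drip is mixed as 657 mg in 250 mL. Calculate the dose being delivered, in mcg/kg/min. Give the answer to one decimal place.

Concentration = 657 mg ÷ 250 mL = 2.628 mg/mL = 2628 mcg/mL
Drug rate = 45 mL/hr × 2628 mcg/mL = 118260 mcg/hr
118260 mcg/hr ÷ 60 min/hr = 1971 mcg/min
1971 mcg/min ÷ 130.9 kg = 15.0573 mcg/kg/min

15.1 mcg/kg/min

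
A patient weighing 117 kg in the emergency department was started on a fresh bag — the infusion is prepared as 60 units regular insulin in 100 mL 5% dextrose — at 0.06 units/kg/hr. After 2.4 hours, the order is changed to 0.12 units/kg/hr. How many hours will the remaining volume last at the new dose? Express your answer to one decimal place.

3.1 hours

Initial rate:
Dose = 0.06 units/kg/hr × 117 kg = 7.02 units/hr
Concentration = 60 units ÷ 100 mL = 0.6 units/mL
Rate = 7.02 units/hr ÷ 0.6 units/mL = 11.7 mL/hr
Volume infused so far = 11.7 mL/hr × 2.4 hr = 28.08 mL
Volume remaining = 100 − 28.08 = 71.92 mL
New rate:
Dose = 0.12 units/kg/hr × 117 kg = 14.04 units/hr
Rate = 14.04 units/hr ÷ 0.6 units/mL = 23.4 mL/hr
Time remaining = 71.92 mL ÷ 23.4 mL/hr = 3.073504 hr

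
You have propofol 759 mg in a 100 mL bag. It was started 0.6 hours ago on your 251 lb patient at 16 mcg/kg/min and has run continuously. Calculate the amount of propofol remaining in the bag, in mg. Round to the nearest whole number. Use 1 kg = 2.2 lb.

693 mg

Weight = 251 lb ÷ 2.2 lb/kg = 114.0909 kg
Dose = 16 mcg/kg/min × 114.0909 kg = 1825.455 mcg/min
1825.455 mcg/min × 60 min/hr = 109527.3 mcg/hr
Concentration = 759 mg ÷ 100 mL = 7.59 mg/mL = 7590 mcg/mL
Rate = 109527.3 mcg/hr ÷ 7590 mcg/mL = 14.43047 mL/hr
Volume infused = 14.43047 mL/hr × 0.6 hr = 8.658282 mL
Volume remaining = 100 − 8.658282 = 91.34172 mL
Drug remaining = 91.34172 mL × 7590 mcg/mL = 693283.6 mcg = 693.2836 mg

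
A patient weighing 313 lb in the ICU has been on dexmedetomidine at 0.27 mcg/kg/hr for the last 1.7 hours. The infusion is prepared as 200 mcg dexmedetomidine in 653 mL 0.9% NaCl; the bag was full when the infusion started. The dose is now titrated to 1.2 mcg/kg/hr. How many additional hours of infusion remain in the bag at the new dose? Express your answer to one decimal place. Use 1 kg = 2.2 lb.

0.8 hours

Initial rate:
Weight = 313 lb ÷ 2.2 lb/kg = 142.2727 kg
Dose = 0.27 mcg/kg/hr × 142.2727 kg = 38.41364 mcg/hr
Concentration = 200 mcg ÷ 653 mL = 0.3062787 mcg/mL
Rate = 38.41364 mcg/hr ÷ 0.3062787 mcg/mL = 125.4205 mL/hr
Volume infused so far = 125.4205 mL/hr × 1.7 hr = 213.2149 mL
Volume remaining = 653 − 213.2149 = 439.7851 mL
New rate:
Dose = 1.2 mcg/kg/hr × 142.2727 kg = 170.7273 mcg/hr
Rate = 170.7273 mcg/hr ÷ 0.3062787 mcg/mL = 557.4245 mL/hr
Time remaining = 439.7851 mL ÷ 557.4245 mL/hr = 0.788959 hr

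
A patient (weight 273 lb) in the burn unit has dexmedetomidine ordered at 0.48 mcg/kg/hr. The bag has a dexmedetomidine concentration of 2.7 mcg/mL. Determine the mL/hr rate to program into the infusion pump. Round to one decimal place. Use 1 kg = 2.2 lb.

22.1 mL/hr

Weight = 273 lb ÷ 2.2 lb/kg = 124.0909 kg
Dose = 0.48 mcg/kg/hr × 124.0909 kg = 59.56364 mcg/hr
Rate = 59.56364 mcg/hr ÷ 2.7 mcg/mL = 22.06061 mL/hr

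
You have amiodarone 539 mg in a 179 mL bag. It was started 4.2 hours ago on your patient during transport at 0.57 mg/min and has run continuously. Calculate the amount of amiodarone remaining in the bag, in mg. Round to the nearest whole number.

395 mg

0.57 mg/min × 60 min/hr = 34.2 mg/hr
Concentration = 539 mg ÷ 179 mL = 3.011173 mg/mL
Rate = 34.2 mg/hr ÷ 3.011173 mg/mL = 11.3577 mL/hr
Volume infused = 11.3577 mL/hr × 4.2 hr = 47.70234 mL
Volume remaining = 179 − 47.70234 = 131.2977 mL
Drug remaining = 131.2977 mL × 3.011173 mg/mL = 395.36 mg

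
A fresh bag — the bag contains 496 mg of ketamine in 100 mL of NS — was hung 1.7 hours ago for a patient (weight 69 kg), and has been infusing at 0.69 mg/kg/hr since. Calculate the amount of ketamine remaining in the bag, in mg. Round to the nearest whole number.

415 mg

Dose = 0.69 mg/kg/hr × 69 kg = 47.61 mg/hr
Concentration = 496 mg ÷ 100 mL = 4.96 mg/mL
Rate = 47.61 mg/hr ÷ 4.96 mg/mL = 9.59879 mL/hr
Volume infused = 9.59879 mL/hr × 1.7 hr = 16.31794 mL
Volume remaining = 100 − 16.31794 = 83.68206 mL
Drug remaining = 83.68206 mL × 4.96 mg/mL = 415.063 mg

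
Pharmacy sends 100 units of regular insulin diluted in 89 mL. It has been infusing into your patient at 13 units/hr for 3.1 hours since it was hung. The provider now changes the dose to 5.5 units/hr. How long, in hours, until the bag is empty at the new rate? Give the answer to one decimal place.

Initial rate:
Concentration = 100 units ÷ 89 mL = 1.123596 units/mL
Rate = 13 units/hr ÷ 1.123596 units/mL = 11.57 mL/hr
Volume infused so far = 11.57 mL/hr × 3.1 hr = 35.867 mL
Volume remaining = 89 − 35.867 = 53.133 mL
New rate:
Rate = 5.5 units/hr ÷ 1.123596 units/mL = 4.895 mL/hr
Time remaining = 53.133 mL ÷ 4.895 mL/hr = 10.85455 hr

10.9 hours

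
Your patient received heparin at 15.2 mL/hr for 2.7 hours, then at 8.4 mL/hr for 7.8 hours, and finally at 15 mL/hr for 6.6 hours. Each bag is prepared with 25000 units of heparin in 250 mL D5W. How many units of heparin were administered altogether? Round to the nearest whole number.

20556 units

Concentration = 25000 units ÷ 250 mL = 100 units/mL
Stage 1: 15.2 mL/hr × 2.7 hr = 41.04 mL → 41.04 mL × 100 units/mL = 4104 units
Stage 2: 8.4 mL/hr × 7.8 hr = 65.52 mL → 65.52 mL × 100 units/mL = 6552 units
Stage 3: 15 mL/hr × 6.6 hr = 99 mL → 99 mL × 100 units/mL = 9900 units
Total = 4104 + 6552 + 9900 = 20556 units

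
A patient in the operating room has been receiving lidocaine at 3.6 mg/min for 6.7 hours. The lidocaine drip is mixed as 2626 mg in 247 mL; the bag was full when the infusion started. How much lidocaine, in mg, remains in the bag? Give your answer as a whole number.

1179 mg

3.6 mg/min × 60 min/hr = 216 mg/hr
Concentration = 2626 mg ÷ 247 mL = 10.63158 mg/mL
Rate = 216 mg/hr ÷ 10.63158 mg/mL = 20.31683 mL/hr
Volume infused = 20.31683 mL/hr × 6.7 hr = 136.1228 mL
Volume remaining = 247 − 136.1228 = 110.8772 mL
Drug remaining = 110.8772 mL × 10.63158 mg/mL = 1178.8 mg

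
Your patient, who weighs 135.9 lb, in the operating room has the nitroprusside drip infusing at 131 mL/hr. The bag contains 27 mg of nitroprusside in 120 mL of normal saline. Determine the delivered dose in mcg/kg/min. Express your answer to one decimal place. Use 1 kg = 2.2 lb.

Weight = 135.9 lb ÷ 2.2 lb/kg = 61.77273 kg
Concentration = 27 mg ÷ 120 mL = 0.225 mg/mL = 225 mcg/mL
Drug rate = 131 mL/hr × 225 mcg/mL = 29475 mcg/hr
29475 mcg/hr ÷ 60 min/hr = 491.25 mcg/min
491.25 mcg/min ÷ 61.77273 kg = 7.952539 mcg/kg/min

8.0 mcg/kg/min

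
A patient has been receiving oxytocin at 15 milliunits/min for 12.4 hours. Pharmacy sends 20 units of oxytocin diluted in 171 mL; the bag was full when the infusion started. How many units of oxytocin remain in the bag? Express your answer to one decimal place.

15 milliunits/min × 60 min/hr = 900 milliunits/hr
Concentration = 20 units ÷ 171 mL = 0.1169591 units/mL = 116.9591 milliunits/mL
Rate = 900 milliunits/hr ÷ 116.9591 milliunits/mL = 7.695 mL/hr
Volume infused = 7.695 mL/hr × 12.4 hr = 95.418 mL
Volume remaining = 171 − 95.418 = 75.582 mL
Drug remaining = 75.582 mL × 116.9591 milliunits/mL = 8840 milliunits = 8.84 units

8.8 units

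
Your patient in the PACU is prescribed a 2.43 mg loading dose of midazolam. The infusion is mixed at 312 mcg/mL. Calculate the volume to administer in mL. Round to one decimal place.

7.8 mL

Concentration = 312 mcg/mL = 0.312 mg/mL
Volume = 2.43 mg ÷ 0.312 mg/mL = 7.788462 mL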